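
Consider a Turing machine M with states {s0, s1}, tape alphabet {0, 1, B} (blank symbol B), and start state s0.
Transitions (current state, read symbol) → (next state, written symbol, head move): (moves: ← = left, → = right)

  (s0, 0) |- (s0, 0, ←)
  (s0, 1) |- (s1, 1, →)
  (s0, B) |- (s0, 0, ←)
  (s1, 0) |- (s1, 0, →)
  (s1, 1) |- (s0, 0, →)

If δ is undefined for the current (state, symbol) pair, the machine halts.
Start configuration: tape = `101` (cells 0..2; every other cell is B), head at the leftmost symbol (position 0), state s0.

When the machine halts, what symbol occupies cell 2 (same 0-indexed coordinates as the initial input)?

s0 | [1]01BB   read 1 → write 1, move →, go to s1
s1 | 1[0]1BB   read 0 → write 0, move →, go to s1
s1 | 10[1]BB   read 1 → write 0, move →, go to s0
s0 | 100[B]B   read B → write 0, move ←, go to s0
s0 | 10[0]0B   read 0 → write 0, move ←, go to s0
s0 | 1[0]00B   read 0 → write 0, move ←, go to s0
s0 | [1]000B   read 1 → write 1, move →, go to s1
s1 | 1[0]00B   read 0 → write 0, move →, go to s1
s1 | 10[0]0B   read 0 → write 0, move →, go to s1
s1 | 100[0]B   read 0 → write 0, move →, go to s1
s1 | 1000[B]
Cell 2 holds 0 when M halts.

0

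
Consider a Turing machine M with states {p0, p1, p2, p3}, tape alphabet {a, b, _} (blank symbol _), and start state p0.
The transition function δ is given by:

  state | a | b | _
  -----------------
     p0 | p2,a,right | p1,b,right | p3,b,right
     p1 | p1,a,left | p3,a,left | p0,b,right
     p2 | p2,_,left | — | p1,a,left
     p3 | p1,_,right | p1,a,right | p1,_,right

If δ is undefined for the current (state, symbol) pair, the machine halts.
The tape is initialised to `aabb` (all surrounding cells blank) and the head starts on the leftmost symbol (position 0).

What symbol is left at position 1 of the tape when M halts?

_

p0 | ___[a]abb   read a → write a, move right, go to p2
p2 | ___a[a]bb   read a → write _, move left, go to p2
p2 | ___[a]_bb   read a → write _, move left, go to p2
p2 | __[_]__bb   read _ → write a, move left, go to p1
p1 | _[_]a__bb   read _ → write b, move right, go to p0
p0 | _b[a]__bb   read a → write a, move right, go to p2
p2 | _ba[_]_bb   read _ → write a, move left, go to p1
p1 | _b[a]a_bb   read a → write a, move left, go to p1
p1 | _[b]aa_bb   read b → write a, move left, go to p3
p3 | [_]aaa_bb   read _ → write _, move right, go to p1
p1 | _[a]aa_bb   read a → write a, move left, go to p1
p1 | [_]aaa_bb   read _ → write b, move right, go to p0
p0 | b[a]aa_bb   read a → write a, move right, go to p2
p2 | ba[a]a_bb   read a → write _, move left, go to p2
p2 | b[a]_a_bb   read a → write _, move left, go to p2
p2 | [b]__a_bb
Cell 1 holds _ when M halts.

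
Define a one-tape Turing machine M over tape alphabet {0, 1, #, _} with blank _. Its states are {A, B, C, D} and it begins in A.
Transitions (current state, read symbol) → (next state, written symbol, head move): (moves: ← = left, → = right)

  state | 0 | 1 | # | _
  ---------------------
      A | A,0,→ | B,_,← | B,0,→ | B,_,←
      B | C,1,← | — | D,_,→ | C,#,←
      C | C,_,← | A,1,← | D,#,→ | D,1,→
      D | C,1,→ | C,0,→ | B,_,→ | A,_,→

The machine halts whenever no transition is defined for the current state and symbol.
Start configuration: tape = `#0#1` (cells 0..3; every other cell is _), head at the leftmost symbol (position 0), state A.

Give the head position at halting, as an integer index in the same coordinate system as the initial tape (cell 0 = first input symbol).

state=A head=0 tape=____[#]0#1   (A,#)→(B,0,→)
state=B head=1 tape=____0[0]#1   (B,0)→(C,1,←)
state=C head=0 tape=____[0]1#1   (C,0)→(C,_,←)
state=C head=-1 tape=___[_]_1#1   (C,_)→(D,1,→)
state=D head=0 tape=___1[_]1#1   (D,_)→(A,_,→)
state=A head=1 tape=___1_[1]#1   (A,1)→(B,_,←)
state=B head=0 tape=___1[_]_#1   (B,_)→(C,#,←)
state=C head=-1 tape=___[1]#_#1   (C,1)→(A,1,←)
state=A head=-2 tape=__[_]1#_#1   (A,_)→(B,_,←)
state=B head=-3 tape=_[_]_1#_#1   (B,_)→(C,#,←)
state=C head=-4 tape=[_]#_1#_#1   (C,_)→(D,1,→)
state=D head=-3 tape=1[#]_1#_#1   (D,#)→(B,_,→)
state=B head=-2 tape=1_[_]1#_#1   (B,_)→(C,#,←)
state=C head=-3 tape=1[_]#1#_#1   (C,_)→(D,1,→)
state=D head=-2 tape=11[#]1#_#1   (D,#)→(B,_,→)
state=B head=-1 tape=11_[1]#_#1
At halt the head is at cell -1.

-1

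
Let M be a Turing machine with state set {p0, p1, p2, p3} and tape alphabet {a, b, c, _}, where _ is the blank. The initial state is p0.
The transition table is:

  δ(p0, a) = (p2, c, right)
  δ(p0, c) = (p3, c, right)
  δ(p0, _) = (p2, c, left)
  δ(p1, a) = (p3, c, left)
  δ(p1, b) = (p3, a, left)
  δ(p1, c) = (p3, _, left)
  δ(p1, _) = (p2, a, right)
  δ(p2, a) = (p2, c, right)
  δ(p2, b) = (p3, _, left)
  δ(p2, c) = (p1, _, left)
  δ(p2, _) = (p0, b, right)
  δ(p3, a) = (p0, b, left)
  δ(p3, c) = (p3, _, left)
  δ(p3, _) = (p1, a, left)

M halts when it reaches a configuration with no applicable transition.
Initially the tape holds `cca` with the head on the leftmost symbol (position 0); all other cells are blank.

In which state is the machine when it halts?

p3

state=p0 head=0 tape=____[c]ca   (p0,c)→(p3,c,right)
state=p3 head=1 tape=____c[c]a   (p3,c)→(p3,_,left)
state=p3 head=0 tape=____[c]_a   (p3,c)→(p3,_,left)
state=p3 head=-1 tape=___[_]__a   (p3,_)→(p1,a,left)
state=p1 head=-2 tape=__[_]a__a   (p1,_)→(p2,a,right)
state=p2 head=-1 tape=__a[a]__a   (p2,a)→(p2,c,right)
state=p2 head=0 tape=__ac[_]_a   (p2,_)→(p0,b,right)
state=p0 head=1 tape=__acb[_]a   (p0,_)→(p2,c,left)
state=p2 head=0 tape=__ac[b]ca   (p2,b)→(p3,_,left)
state=p3 head=-1 tape=__a[c]_ca   (p3,c)→(p3,_,left)
state=p3 head=-2 tape=__[a]__ca   (p3,a)→(p0,b,left)
state=p0 head=-3 tape=_[_]b__ca   (p0,_)→(p2,c,left)
state=p2 head=-4 tape=[_]cb__ca   (p2,_)→(p0,b,right)
state=p0 head=-3 tape=b[c]b__ca   (p0,c)→(p3,c,right)
state=p3 head=-2 tape=bc[b]__ca
No transition is defined for (p3, b); M halts in state p3.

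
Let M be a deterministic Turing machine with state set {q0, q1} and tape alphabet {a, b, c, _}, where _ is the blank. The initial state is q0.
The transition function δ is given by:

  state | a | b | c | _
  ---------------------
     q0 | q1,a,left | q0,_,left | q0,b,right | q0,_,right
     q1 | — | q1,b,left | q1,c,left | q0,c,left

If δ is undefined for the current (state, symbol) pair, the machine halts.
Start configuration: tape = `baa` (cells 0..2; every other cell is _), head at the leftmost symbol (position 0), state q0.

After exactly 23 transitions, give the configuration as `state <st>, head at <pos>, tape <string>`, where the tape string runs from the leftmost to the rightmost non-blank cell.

state q1, head at -1, tape baa

state=q0 head=0 tape=__[b]aa   (q0,b)→(q0,_,left)
state=q0 head=-1 tape=_[_]_aa   (q0,_)→(q0,_,right)
state=q0 head=0 tape=__[_]aa   (q0,_)→(q0,_,right)
state=q0 head=1 tape=___[a]a   (q0,a)→(q1,a,left)
state=q1 head=0 tape=__[_]aa   (q1,_)→(q0,c,left)
state=q0 head=-1 tape=_[_]caa   (q0,_)→(q0,_,right)
state=q0 head=0 tape=__[c]aa   (q0,c)→(q0,b,right)
state=q0 head=1 tape=__b[a]a   (q0,a)→(q1,a,left)
state=q1 head=0 tape=__[b]aa   (q1,b)→(q1,b,left)
state=q1 head=-1 tape=_[_]baa   (q1,_)→(q0,c,left)
state=q0 head=-2 tape=[_]cbaa   (q0,_)→(q0,_,right)
state=q0 head=-1 tape=_[c]baa   (q0,c)→(q0,b,right)
state=q0 head=0 tape=_b[b]aa   (q0,b)→(q0,_,left)
state=q0 head=-1 tape=_[b]_aa   (q0,b)→(q0,_,left)
state=q0 head=-2 tape=[_]__aa   (q0,_)→(q0,_,right)
state=q0 head=-1 tape=_[_]_aa   (q0,_)→(q0,_,right)
state=q0 head=0 tape=__[_]aa   (q0,_)→(q0,_,right)
state=q0 head=1 tape=___[a]a   (q0,a)→(q1,a,left)
state=q1 head=0 tape=__[_]aa   (q1,_)→(q0,c,left)
state=q0 head=-1 tape=_[_]caa   (q0,_)→(q0,_,right)
state=q0 head=0 tape=__[c]aa   (q0,c)→(q0,b,right)
state=q0 head=1 tape=__b[a]a   (q0,a)→(q1,a,left)
state=q1 head=0 tape=__[b]aa   (q1,b)→(q1,b,left)
state=q1 head=-1 tape=_[_]baa
After 23 steps: state q1, head at -1, tape baa.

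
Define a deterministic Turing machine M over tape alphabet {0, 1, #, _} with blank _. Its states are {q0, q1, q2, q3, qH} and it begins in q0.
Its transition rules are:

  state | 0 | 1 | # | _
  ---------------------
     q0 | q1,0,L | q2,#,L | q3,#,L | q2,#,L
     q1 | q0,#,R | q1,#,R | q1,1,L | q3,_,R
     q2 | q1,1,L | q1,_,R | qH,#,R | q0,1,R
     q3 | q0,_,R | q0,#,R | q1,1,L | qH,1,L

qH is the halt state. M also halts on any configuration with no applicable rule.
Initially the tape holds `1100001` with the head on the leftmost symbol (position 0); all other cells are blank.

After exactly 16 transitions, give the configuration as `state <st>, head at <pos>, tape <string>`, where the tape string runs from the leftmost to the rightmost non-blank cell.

state=q0 head=0 tape=__[1]100001   (q0,1)→(q2,#,L)
state=q2 head=-1 tape=_[_]#100001   (q2,_)→(q0,1,R)
state=q0 head=0 tape=_1[#]100001   (q0,#)→(q3,#,L)
state=q3 head=-1 tape=_[1]#100001   (q3,1)→(q0,#,R)
state=q0 head=0 tape=_#[#]100001   (q0,#)→(q3,#,L)
state=q3 head=-1 tape=_[#]#100001   (q3,#)→(q1,1,L)
state=q1 head=-2 tape=[_]1#100001   (q1,_)→(q3,_,R)
state=q3 head=-1 tape=_[1]#100001   (q3,1)→(q0,#,R)
state=q0 head=0 tape=_#[#]100001   (q0,#)→(q3,#,L)
state=q3 head=-1 tape=_[#]#100001   (q3,#)→(q1,1,L)
state=q1 head=-2 tape=[_]1#100001   (q1,_)→(q3,_,R)
state=q3 head=-1 tape=_[1]#100001   (q3,1)→(q0,#,R)
state=q0 head=0 tape=_#[#]100001   (q0,#)→(q3,#,L)
state=q3 head=-1 tape=_[#]#100001   (q3,#)→(q1,1,L)
state=q1 head=-2 tape=[_]1#100001   (q1,_)→(q3,_,R)
state=q3 head=-1 tape=_[1]#100001   (q3,1)→(q0,#,R)
state=q0 head=0 tape=_#[#]100001
After 16 steps: state q0, head at 0, tape ##100001.

state q0, head at 0, tape ##100001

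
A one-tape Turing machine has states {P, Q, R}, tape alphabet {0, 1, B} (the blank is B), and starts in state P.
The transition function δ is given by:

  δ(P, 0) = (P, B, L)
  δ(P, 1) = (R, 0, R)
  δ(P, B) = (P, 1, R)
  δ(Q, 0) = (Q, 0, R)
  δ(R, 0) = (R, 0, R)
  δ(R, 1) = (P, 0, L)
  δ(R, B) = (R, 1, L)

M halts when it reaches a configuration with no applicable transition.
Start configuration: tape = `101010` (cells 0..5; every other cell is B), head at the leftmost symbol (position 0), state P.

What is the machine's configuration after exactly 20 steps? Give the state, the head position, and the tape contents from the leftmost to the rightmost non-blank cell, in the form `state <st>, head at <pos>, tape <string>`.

state R, head at 0, tape 0B00010

state=P head=0 tape=B[1]01010   (P,1)→(R,0,R)
state=R head=1 tape=B0[0]1010   (R,0)→(R,0,R)
state=R head=2 tape=B00[1]010   (R,1)→(P,0,L)
state=P head=1 tape=B0[0]0010   (P,0)→(P,B,L)
state=P head=0 tape=B[0]B0010   (P,0)→(P,B,L)
state=P head=-1 tape=[B]BB0010   (P,B)→(P,1,R)
state=P head=0 tape=1[B]B0010   (P,B)→(P,1,R)
state=P head=1 tape=11[B]0010   (P,B)→(P,1,R)
state=P head=2 tape=111[0]010   (P,0)→(P,B,L)
state=P head=1 tape=11[1]B010   (P,1)→(R,0,R)
state=R head=2 tape=110[B]010   (R,B)→(R,1,L)
state=R head=1 tape=11[0]1010   (R,0)→(R,0,R)
state=R head=2 tape=110[1]010   (R,1)→(P,0,L)
state=P head=1 tape=11[0]0010   (P,0)→(P,B,L)
state=P head=0 tape=1[1]B0010   (P,1)→(R,0,R)
state=R head=1 tape=10[B]0010   (R,B)→(R,1,L)
state=R head=0 tape=1[0]10010   (R,0)→(R,0,R)
state=R head=1 tape=10[1]0010   (R,1)→(P,0,L)
state=P head=0 tape=1[0]00010   (P,0)→(P,B,L)
state=P head=-1 tape=[1]B00010   (P,1)→(R,0,R)
state=R head=0 tape=0[B]00010
After 20 steps: state R, head at 0, tape 0B00010.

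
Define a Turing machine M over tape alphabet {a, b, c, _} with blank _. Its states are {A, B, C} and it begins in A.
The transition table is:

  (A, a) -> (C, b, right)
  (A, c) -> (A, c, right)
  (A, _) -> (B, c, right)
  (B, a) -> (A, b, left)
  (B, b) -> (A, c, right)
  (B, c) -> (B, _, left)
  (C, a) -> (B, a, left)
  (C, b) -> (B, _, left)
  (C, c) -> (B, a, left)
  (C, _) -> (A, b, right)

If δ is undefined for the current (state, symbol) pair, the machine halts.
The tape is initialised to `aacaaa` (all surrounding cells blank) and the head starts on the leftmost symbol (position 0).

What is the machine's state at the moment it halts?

B

A | [a]acaaa___   read a → write b, move right, go to C
C | b[a]caaa___   read a → write a, move left, go to B
B | [b]acaaa___   read b → write c, move right, go to A
A | c[a]caaa___   read a → write b, move right, go to C
C | cb[c]aaa___   read c → write a, move left, go to B
B | c[b]aaaa___   read b → write c, move right, go to A
A | cc[a]aaa___   read a → write b, move right, go to C
C | ccb[a]aa___   read a → write a, move left, go to B
B | cc[b]aaa___   read b → write c, move right, go to A
A | ccc[a]aa___   read a → write b, move right, go to C
C | cccb[a]a___   read a → write a, move left, go to B
B | ccc[b]aa___   read b → write c, move right, go to A
A | cccc[a]a___   read a → write b, move right, go to C
C | ccccb[a]___   read a → write a, move left, go to B
B | cccc[b]a___   read b → write c, move right, go to A
A | ccccc[a]___   read a → write b, move right, go to C
C | cccccb[_]__   read _ → write b, move right, go to A
A | cccccbb[_]_   read _ → write c, move right, go to B
B | cccccbbc[_]
No transition is defined for (B, _); M halts in state B.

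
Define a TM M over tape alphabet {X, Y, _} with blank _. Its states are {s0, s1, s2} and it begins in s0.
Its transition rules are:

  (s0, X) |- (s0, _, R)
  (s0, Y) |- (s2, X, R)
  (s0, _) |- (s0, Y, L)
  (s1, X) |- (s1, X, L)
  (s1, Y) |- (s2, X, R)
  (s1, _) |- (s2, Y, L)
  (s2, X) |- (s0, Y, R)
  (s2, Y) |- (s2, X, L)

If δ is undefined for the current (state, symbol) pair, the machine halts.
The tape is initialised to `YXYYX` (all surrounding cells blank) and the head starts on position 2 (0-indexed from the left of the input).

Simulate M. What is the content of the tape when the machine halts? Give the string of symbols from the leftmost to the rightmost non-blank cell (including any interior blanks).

s0 | YX[Y]YX___   read Y → write X, move R, go to s2
s2 | YXX[Y]X___   read Y → write X, move L, go to s2
s2 | YX[X]XX___   read X → write Y, move R, go to s0
s0 | YXY[X]X___   read X → write _, move R, go to s0
s0 | YXY_[X]___   read X → write _, move R, go to s0
s0 | YXY__[_]__   read _ → write Y, move L, go to s0
s0 | YXY_[_]Y__   read _ → write Y, move L, go to s0
s0 | YXY[_]YY__   read _ → write Y, move L, go to s0
s0 | YX[Y]YYY__   read Y → write X, move R, go to s2
s2 | YXX[Y]YY__   read Y → write X, move L, go to s2
s2 | YX[X]XYY__   read X → write Y, move R, go to s0
s0 | YXY[X]YY__   read X → write _, move R, go to s0
s0 | YXY_[Y]Y__   read Y → write X, move R, go to s2
s2 | YXY_X[Y]__   read Y → write X, move L, go to s2
s2 | YXY_[X]X__   read X → write Y, move R, go to s0
s0 | YXY_Y[X]__   read X → write _, move R, go to s0
s0 | YXY_Y_[_]_   read _ → write Y, move L, go to s0
s0 | YXY_Y[_]Y_   read _ → write Y, move L, go to s0
s0 | YXY_[Y]YY_   read Y → write X, move R, go to s2
s2 | YXY_X[Y]Y_   read Y → write X, move L, go to s2
s2 | YXY_[X]XY_   read X → write Y, move R, go to s0
s0 | YXY_Y[X]Y_   read X → write _, move R, go to s0
s0 | YXY_Y_[Y]_   read Y → write X, move R, go to s2
s2 | YXY_Y_X[_]
The non-blank tape span at halt is YXY_Y_X.

YXY_Y_X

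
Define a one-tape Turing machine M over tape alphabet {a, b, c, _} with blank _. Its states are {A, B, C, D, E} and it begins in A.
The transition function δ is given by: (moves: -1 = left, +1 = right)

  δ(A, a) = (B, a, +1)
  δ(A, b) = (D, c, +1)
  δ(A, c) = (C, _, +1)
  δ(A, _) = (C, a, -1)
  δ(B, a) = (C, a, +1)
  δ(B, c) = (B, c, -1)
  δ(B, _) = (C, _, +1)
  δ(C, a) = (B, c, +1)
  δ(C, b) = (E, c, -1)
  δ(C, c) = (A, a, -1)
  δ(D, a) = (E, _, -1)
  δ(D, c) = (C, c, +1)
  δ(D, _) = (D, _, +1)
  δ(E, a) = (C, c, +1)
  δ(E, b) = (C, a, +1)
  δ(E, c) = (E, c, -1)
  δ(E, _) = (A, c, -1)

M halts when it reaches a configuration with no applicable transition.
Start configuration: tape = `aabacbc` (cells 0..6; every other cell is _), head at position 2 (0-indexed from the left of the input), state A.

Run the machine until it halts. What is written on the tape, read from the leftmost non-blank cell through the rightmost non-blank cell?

state=A head=2 tape=aa[b]acbc   (A,b)→(D,c,+1)
state=D head=3 tape=aac[a]cbc   (D,a)→(E,_,-1)
state=E head=2 tape=aa[c]_cbc   (E,c)→(E,c,-1)
state=E head=1 tape=a[a]c_cbc   (E,a)→(C,c,+1)
state=C head=2 tape=ac[c]_cbc   (C,c)→(A,a,-1)
state=A head=1 tape=a[c]a_cbc   (A,c)→(C,_,+1)
state=C head=2 tape=a_[a]_cbc   (C,a)→(B,c,+1)
state=B head=3 tape=a_c[_]cbc   (B,_)→(C,_,+1)
state=C head=4 tape=a_c_[c]bc   (C,c)→(A,a,-1)
state=A head=3 tape=a_c[_]abc   (A,_)→(C,a,-1)
state=C head=2 tape=a_[c]aabc   (C,c)→(A,a,-1)
state=A head=1 tape=a[_]aaabc   (A,_)→(C,a,-1)
state=C head=0 tape=[a]aaaabc   (C,a)→(B,c,+1)
state=B head=1 tape=c[a]aaabc   (B,a)→(C,a,+1)
state=C head=2 tape=ca[a]aabc   (C,a)→(B,c,+1)
state=B head=3 tape=cac[a]abc   (B,a)→(C,a,+1)
state=C head=4 tape=caca[a]bc   (C,a)→(B,c,+1)
state=B head=5 tape=cacac[b]c
The non-blank tape span at halt is cacacbc.

cacacbc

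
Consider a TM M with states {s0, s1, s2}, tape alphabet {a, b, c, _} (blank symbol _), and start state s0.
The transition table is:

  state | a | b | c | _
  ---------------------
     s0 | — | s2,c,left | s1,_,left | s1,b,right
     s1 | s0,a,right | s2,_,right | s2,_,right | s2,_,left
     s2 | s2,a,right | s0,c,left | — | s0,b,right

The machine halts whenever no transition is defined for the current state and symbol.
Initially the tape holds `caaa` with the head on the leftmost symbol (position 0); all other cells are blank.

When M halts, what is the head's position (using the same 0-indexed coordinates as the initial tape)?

state=s0 head=0 tape=___[c]aaa   (s0,c)→(s1,_,left)
state=s1 head=-1 tape=__[_]_aaa   (s1,_)→(s2,_,left)
state=s2 head=-2 tape=_[_]__aaa   (s2,_)→(s0,b,right)
state=s0 head=-1 tape=_b[_]_aaa   (s0,_)→(s1,b,right)
state=s1 head=0 tape=_bb[_]aaa   (s1,_)→(s2,_,left)
state=s2 head=-1 tape=_b[b]_aaa   (s2,b)→(s0,c,left)
state=s0 head=-2 tape=_[b]c_aaa   (s0,b)→(s2,c,left)
state=s2 head=-3 tape=[_]cc_aaa   (s2,_)→(s0,b,right)
state=s0 head=-2 tape=b[c]c_aaa   (s0,c)→(s1,_,left)
state=s1 head=-3 tape=[b]_c_aaa   (s1,b)→(s2,_,right)
state=s2 head=-2 tape=_[_]c_aaa   (s2,_)→(s0,b,right)
state=s0 head=-1 tape=_b[c]_aaa   (s0,c)→(s1,_,left)
state=s1 head=-2 tape=_[b]__aaa   (s1,b)→(s2,_,right)
state=s2 head=-1 tape=__[_]_aaa   (s2,_)→(s0,b,right)
state=s0 head=0 tape=__b[_]aaa   (s0,_)→(s1,b,right)
state=s1 head=1 tape=__bb[a]aa   (s1,a)→(s0,a,right)
state=s0 head=2 tape=__bba[a]a
At halt the head is at cell 2.

2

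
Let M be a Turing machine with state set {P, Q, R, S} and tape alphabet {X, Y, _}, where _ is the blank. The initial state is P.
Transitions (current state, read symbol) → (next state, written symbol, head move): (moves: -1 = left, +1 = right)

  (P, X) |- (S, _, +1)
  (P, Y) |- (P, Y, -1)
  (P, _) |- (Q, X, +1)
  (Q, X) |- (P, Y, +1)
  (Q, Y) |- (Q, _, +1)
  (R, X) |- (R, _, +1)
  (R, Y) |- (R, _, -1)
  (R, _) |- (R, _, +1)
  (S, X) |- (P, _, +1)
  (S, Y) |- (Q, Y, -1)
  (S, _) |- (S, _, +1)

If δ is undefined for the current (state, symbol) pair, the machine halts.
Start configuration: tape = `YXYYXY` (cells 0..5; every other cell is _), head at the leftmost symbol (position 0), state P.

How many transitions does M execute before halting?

16

P | _[Y]XYYXY_   read Y → write Y, move -1, go to P
P | [_]YXYYXY_   read _ → write X, move +1, go to Q
Q | X[Y]XYYXY_   read Y → write _, move +1, go to Q
Q | X_[X]YYXY_   read X → write Y, move +1, go to P
P | X_Y[Y]YXY_   read Y → write Y, move -1, go to P
P | X_[Y]YYXY_   read Y → write Y, move -1, go to P
P | X[_]YYYXY_   read _ → write X, move +1, go to Q
Q | XX[Y]YYXY_   read Y → write _, move +1, go to Q
Q | XX_[Y]YXY_   read Y → write _, move +1, go to Q
Q | XX__[Y]XY_   read Y → write _, move +1, go to Q
Q | XX___[X]Y_   read X → write Y, move +1, go to P
P | XX___Y[Y]_   read Y → write Y, move -1, go to P
P | XX___[Y]Y_   read Y → write Y, move -1, go to P
P | XX__[_]YY_   read _ → write X, move +1, go to Q
Q | XX__X[Y]Y_   read Y → write _, move +1, go to Q
Q | XX__X_[Y]_   read Y → write _, move +1, go to Q
Q | XX__X__[_]
M halts after 16 transitions.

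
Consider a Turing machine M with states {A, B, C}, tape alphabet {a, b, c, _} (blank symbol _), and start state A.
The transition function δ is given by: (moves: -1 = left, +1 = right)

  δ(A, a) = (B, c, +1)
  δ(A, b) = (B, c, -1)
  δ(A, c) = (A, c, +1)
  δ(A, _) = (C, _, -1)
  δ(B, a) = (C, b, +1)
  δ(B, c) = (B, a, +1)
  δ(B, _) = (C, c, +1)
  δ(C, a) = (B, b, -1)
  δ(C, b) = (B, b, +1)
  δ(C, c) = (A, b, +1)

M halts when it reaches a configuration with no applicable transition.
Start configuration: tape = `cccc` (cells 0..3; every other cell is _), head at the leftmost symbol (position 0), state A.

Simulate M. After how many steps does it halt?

9

state=A head=0 tape=[c]ccc__   (A,c)→(A,c,+1)
state=A head=1 tape=c[c]cc__   (A,c)→(A,c,+1)
state=A head=2 tape=cc[c]c__   (A,c)→(A,c,+1)
state=A head=3 tape=ccc[c]__   (A,c)→(A,c,+1)
state=A head=4 tape=cccc[_]_   (A,_)→(C,_,-1)
state=C head=3 tape=ccc[c]__   (C,c)→(A,b,+1)
state=A head=4 tape=cccb[_]_   (A,_)→(C,_,-1)
state=C head=3 tape=ccc[b]__   (C,b)→(B,b,+1)
state=B head=4 tape=cccb[_]_   (B,_)→(C,c,+1)
state=C head=5 tape=cccbc[_]
M halts after 9 transitions.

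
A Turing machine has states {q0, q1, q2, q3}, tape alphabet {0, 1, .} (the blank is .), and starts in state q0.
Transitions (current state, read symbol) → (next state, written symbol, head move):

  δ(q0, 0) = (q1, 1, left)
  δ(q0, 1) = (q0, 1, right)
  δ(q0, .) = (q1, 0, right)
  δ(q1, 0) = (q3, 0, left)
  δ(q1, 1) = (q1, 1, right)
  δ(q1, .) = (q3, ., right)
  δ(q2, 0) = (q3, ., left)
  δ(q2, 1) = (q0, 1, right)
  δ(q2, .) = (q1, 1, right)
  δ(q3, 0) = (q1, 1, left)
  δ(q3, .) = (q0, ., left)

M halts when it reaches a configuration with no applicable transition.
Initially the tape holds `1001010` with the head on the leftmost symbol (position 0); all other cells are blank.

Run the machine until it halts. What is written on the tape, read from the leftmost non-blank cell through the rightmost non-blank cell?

1101010

q0 | [1]001010   read 1 → write 1, move right, go to q0
q0 | 1[0]01010   read 0 → write 1, move left, go to q1
q1 | [1]101010   read 1 → write 1, move right, go to q1
q1 | 1[1]01010   read 1 → write 1, move right, go to q1
q1 | 11[0]1010   read 0 → write 0, move left, go to q3
q3 | 1[1]01010
The non-blank tape span at halt is 1101010.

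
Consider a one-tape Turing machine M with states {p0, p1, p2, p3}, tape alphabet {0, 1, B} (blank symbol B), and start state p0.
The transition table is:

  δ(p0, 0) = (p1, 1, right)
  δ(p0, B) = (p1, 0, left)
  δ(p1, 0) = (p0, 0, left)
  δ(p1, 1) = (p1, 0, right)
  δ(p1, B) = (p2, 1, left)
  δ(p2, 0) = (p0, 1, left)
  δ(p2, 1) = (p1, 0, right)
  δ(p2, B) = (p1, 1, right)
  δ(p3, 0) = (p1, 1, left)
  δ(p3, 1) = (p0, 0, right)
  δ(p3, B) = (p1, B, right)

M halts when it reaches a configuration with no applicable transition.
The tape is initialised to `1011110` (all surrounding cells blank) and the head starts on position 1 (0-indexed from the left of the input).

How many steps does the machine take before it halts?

p0 | 1[0]11110   read 0 → write 1, move right, go to p1
p1 | 11[1]1110   read 1 → write 0, move right, go to p1
p1 | 110[1]110   read 1 → write 0, move right, go to p1
p1 | 1100[1]10   read 1 → write 0, move right, go to p1
p1 | 11000[1]0   read 1 → write 0, move right, go to p1
p1 | 110000[0]   read 0 → write 0, move left, go to p0
p0 | 11000[0]0   read 0 → write 1, move right, go to p1
p1 | 110001[0]   read 0 → write 0, move left, go to p0
p0 | 11000[1]0
M halts after 8 transitions.

8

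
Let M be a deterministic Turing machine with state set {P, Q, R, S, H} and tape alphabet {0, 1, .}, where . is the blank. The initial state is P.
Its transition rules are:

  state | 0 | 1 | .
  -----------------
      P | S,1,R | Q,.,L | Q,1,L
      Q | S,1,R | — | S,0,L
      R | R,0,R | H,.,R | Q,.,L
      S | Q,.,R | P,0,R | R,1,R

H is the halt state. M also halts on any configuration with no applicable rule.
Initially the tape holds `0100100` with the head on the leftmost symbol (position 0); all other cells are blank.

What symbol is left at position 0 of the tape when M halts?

1

state=P head=0 tape=[0]100100   (P,0)→(S,1,R)
state=S head=1 tape=1[1]00100   (S,1)→(P,0,R)
state=P head=2 tape=10[0]0100   (P,0)→(S,1,R)
state=S head=3 tape=101[0]100   (S,0)→(Q,.,R)
state=Q head=4 tape=101.[1]00
Cell 0 holds 1 when M halts.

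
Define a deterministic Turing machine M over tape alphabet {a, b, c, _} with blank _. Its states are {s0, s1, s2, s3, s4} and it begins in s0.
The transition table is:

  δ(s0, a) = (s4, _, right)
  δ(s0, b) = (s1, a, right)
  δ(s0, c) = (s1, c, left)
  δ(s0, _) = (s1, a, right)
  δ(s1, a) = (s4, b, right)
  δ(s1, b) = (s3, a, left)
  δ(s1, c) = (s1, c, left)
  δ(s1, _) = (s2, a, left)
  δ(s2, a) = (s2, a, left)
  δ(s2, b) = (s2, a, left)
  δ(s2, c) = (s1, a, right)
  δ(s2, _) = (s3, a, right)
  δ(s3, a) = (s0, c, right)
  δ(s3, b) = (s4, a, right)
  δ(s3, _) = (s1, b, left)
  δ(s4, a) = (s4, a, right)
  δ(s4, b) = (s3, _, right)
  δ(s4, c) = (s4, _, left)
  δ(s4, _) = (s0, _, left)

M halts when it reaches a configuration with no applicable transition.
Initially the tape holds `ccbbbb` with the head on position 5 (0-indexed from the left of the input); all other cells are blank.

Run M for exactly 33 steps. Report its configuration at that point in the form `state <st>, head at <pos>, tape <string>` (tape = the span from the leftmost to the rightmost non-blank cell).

state s4, head at 8, tape abaaaaa

s0 | ccbbb[b]___   read b → write a, move right, go to s1
s1 | ccbbba[_]__   read _ → write a, move left, go to s2
s2 | ccbbb[a]a__   read a → write a, move left, go to s2
s2 | ccbb[b]aa__   read b → write a, move left, go to s2
s2 | ccb[b]aaa__   read b → write a, move left, go to s2
s2 | cc[b]aaaa__   read b → write a, move left, go to s2
s2 | c[c]aaaaa__   read c → write a, move right, go to s1
s1 | ca[a]aaaa__   read a → write b, move right, go to s4
s4 | cab[a]aaa__   read a → write a, move right, go to s4
s4 | caba[a]aa__   read a → write a, move right, go to s4
s4 | cabaa[a]a__   read a → write a, move right, go to s4
s4 | cabaaa[a]__   read a → write a, move right, go to s4
s4 | cabaaaa[_]_   read _ → write _, move left, go to s0
s0 | cabaaa[a]__   read a → write _, move right, go to s4
s4 | cabaaa_[_]_   read _ → write _, move left, go to s0
s0 | cabaaa[_]__   read _ → write a, move right, go to s1
s1 | cabaaaa[_]_   read _ → write a, move left, go to s2
s2 | cabaaa[a]a_   read a → write a, move left, go to s2
s2 | cabaa[a]aa_   read a → write a, move left, go to s2
s2 | caba[a]aaa_   read a → write a, move left, go to s2
s2 | cab[a]aaaa_   read a → write a, move left, go to s2
s2 | ca[b]aaaaa_   read b → write a, move left, go to s2
s2 | c[a]aaaaaa_   read a → write a, move left, go to s2
s2 | [c]aaaaaaa_   read c → write a, move right, go to s1
s1 | a[a]aaaaaa_   read a → write b, move right, go to s4
s4 | ab[a]aaaaa_   read a → write a, move right, go to s4
s4 | aba[a]aaaa_   read a → write a, move right, go to s4
s4 | abaa[a]aaa_   read a → write a, move right, go to s4
s4 | abaaa[a]aa_   read a → write a, move right, go to s4
s4 | abaaaa[a]a_   read a → write a, move right, go to s4
s4 | abaaaaa[a]_   read a → write a, move right, go to s4
s4 | abaaaaaa[_]   read _ → write _, move left, go to s0
s0 | abaaaaa[a]_   read a → write _, move right, go to s4
s4 | abaaaaa_[_]
After 33 steps: state s4, head at 8, tape abaaaaa.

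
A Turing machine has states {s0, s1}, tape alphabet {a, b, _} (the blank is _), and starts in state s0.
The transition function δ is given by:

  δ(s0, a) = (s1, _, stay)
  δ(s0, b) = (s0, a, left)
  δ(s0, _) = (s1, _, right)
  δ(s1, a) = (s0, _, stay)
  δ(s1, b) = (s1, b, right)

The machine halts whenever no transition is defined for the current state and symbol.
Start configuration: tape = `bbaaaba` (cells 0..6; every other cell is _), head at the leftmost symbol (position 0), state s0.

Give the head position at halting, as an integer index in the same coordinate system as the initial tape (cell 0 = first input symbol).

s0 | _[b]baaaba_   read b → write a, move left, go to s0
s0 | [_]abaaaba_   read _ → write _, move right, go to s1
s1 | _[a]baaaba_   read a → write _, move stay, go to s0
s0 | _[_]baaaba_   read _ → write _, move right, go to s1
s1 | __[b]aaaba_   read b → write b, move right, go to s1
s1 | __b[a]aaba_   read a → write _, move stay, go to s0
s0 | __b[_]aaba_   read _ → write _, move right, go to s1
s1 | __b_[a]aba_   read a → write _, move stay, go to s0
s0 | __b_[_]aba_   read _ → write _, move right, go to s1
s1 | __b__[a]ba_   read a → write _, move stay, go to s0
s0 | __b__[_]ba_   read _ → write _, move right, go to s1
s1 | __b___[b]a_   read b → write b, move right, go to s1
s1 | __b___b[a]_   read a → write _, move stay, go to s0
s0 | __b___b[_]_   read _ → write _, move right, go to s1
s1 | __b___b_[_]
At halt the head is at cell 7.

7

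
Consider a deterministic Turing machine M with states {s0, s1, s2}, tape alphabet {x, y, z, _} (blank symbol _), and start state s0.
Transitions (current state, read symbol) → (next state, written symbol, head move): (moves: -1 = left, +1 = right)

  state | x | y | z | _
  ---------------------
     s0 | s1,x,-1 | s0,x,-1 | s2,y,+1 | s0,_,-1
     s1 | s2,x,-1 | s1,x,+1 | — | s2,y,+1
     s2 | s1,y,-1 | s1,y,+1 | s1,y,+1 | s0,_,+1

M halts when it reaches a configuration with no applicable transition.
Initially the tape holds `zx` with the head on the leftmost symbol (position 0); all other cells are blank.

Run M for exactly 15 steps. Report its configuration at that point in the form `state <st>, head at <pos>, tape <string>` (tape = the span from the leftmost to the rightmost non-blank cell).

state s1, head at -1, tape yyxx

s0 | _[z]x___   read z → write y, move +1, go to s2
s2 | _y[x]___   read x → write y, move -1, go to s1
s1 | _[y]y___   read y → write x, move +1, go to s1
s1 | _x[y]___   read y → write x, move +1, go to s1
s1 | _xx[_]__   read _ → write y, move +1, go to s2
s2 | _xxy[_]_   read _ → write _, move +1, go to s0
s0 | _xxy_[_]   read _ → write _, move -1, go to s0
s0 | _xxy[_]_   read _ → write _, move -1, go to s0
s0 | _xx[y]__   read y → write x, move -1, go to s0
s0 | _x[x]x__   read x → write x, move -1, go to s1
s1 | _[x]xx__   read x → write x, move -1, go to s2
s2 | [_]xxx__   read _ → write _, move +1, go to s0
s0 | _[x]xx__   read x → write x, move -1, go to s1
s1 | [_]xxx__   read _ → write y, move +1, go to s2
s2 | y[x]xx__   read x → write y, move -1, go to s1
s1 | [y]yxx__
After 15 steps: state s1, head at -1, tape yyxx.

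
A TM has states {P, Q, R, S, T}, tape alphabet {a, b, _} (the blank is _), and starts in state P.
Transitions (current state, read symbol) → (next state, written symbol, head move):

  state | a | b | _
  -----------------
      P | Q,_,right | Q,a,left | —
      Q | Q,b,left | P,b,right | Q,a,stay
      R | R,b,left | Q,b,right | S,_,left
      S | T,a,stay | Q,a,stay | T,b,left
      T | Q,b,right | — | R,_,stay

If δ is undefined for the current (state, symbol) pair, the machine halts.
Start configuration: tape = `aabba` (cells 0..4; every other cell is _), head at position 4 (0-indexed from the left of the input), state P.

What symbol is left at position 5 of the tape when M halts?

state=P head=4 tape=aabb[a]__   (P,a)→(Q,_,right)
state=Q head=5 tape=aabb_[_]_   (Q,_)→(Q,a,stay)
state=Q head=5 tape=aabb_[a]_   (Q,a)→(Q,b,left)
state=Q head=4 tape=aabb[_]b_   (Q,_)→(Q,a,stay)
state=Q head=4 tape=aabb[a]b_   (Q,a)→(Q,b,left)
state=Q head=3 tape=aab[b]bb_   (Q,b)→(P,b,right)
state=P head=4 tape=aabb[b]b_   (P,b)→(Q,a,left)
state=Q head=3 tape=aab[b]ab_   (Q,b)→(P,b,right)
state=P head=4 tape=aabb[a]b_   (P,a)→(Q,_,right)
state=Q head=5 tape=aabb_[b]_   (Q,b)→(P,b,right)
state=P head=6 tape=aabb_b[_]
Cell 5 holds b when M halts.

b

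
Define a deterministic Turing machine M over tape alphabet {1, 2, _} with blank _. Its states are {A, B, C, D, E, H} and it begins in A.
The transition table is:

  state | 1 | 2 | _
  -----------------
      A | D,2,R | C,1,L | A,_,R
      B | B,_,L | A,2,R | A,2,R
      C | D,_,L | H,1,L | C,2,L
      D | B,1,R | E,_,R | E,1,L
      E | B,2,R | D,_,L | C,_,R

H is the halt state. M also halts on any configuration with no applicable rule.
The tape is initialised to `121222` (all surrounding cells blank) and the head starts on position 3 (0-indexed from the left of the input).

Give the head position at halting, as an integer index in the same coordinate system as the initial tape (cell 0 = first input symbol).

-1

A | _121[2]22   read 2 → write 1, move L, go to C
C | _12[1]122   read 1 → write _, move L, go to D
D | _1[2]_122   read 2 → write _, move R, go to E
E | _1_[_]122   read _ → write _, move R, go to C
C | _1__[1]22   read 1 → write _, move L, go to D
D | _1_[_]_22   read _ → write 1, move L, go to E
E | _1[_]1_22   read _ → write _, move R, go to C
C | _1_[1]_22   read 1 → write _, move L, go to D
D | _1[_]__22   read _ → write 1, move L, go to E
E | _[1]1__22   read 1 → write 2, move R, go to B
B | _2[1]__22   read 1 → write _, move L, go to B
B | _[2]___22   read 2 → write 2, move R, go to A
A | _2[_]__22   read _ → write _, move R, go to A
A | _2_[_]_22   read _ → write _, move R, go to A
A | _2__[_]22   read _ → write _, move R, go to A
A | _2___[2]2   read 2 → write 1, move L, go to C
C | _2__[_]12   read _ → write 2, move L, go to C
C | _2_[_]212   read _ → write 2, move L, go to C
C | _2[_]2212   read _ → write 2, move L, go to C
C | _[2]22212   read 2 → write 1, move L, go to H
H | [_]122212
At halt the head is at cell -1.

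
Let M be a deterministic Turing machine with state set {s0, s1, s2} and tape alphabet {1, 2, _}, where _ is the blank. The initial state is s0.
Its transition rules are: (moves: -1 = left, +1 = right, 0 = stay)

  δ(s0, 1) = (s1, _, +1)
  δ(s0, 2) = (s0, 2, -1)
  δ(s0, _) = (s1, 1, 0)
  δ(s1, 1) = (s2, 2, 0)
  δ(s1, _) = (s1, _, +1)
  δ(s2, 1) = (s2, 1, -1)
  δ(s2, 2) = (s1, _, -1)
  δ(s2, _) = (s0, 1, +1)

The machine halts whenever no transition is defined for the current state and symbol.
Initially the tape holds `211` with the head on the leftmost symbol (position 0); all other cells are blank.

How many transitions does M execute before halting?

state=s0 head=0 tape=__[2]11   (s0,2)→(s0,2,-1)
state=s0 head=-1 tape=_[_]211   (s0,_)→(s1,1,0)
state=s1 head=-1 tape=_[1]211   (s1,1)→(s2,2,0)
state=s2 head=-1 tape=_[2]211   (s2,2)→(s1,_,-1)
state=s1 head=-2 tape=[_]_211   (s1,_)→(s1,_,+1)
state=s1 head=-1 tape=_[_]211   (s1,_)→(s1,_,+1)
state=s1 head=0 tape=__[2]11
M halts after 6 transitions.

6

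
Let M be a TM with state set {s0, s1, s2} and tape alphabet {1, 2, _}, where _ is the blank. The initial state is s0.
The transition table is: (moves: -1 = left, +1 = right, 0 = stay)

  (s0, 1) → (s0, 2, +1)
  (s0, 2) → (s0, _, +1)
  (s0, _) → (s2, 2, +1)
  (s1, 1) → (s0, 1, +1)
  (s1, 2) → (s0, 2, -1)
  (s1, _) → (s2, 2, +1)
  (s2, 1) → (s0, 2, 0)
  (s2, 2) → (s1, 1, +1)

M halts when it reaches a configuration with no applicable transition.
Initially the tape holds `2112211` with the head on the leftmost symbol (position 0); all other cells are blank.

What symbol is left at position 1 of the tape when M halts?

2

state=s0 head=0 tape=[2]112211__   (s0,2)→(s0,_,+1)
state=s0 head=1 tape=_[1]12211__   (s0,1)→(s0,2,+1)
state=s0 head=2 tape=_2[1]2211__   (s0,1)→(s0,2,+1)
state=s0 head=3 tape=_22[2]211__   (s0,2)→(s0,_,+1)
state=s0 head=4 tape=_22_[2]11__   (s0,2)→(s0,_,+1)
state=s0 head=5 tape=_22__[1]1__   (s0,1)→(s0,2,+1)
state=s0 head=6 tape=_22__2[1]__   (s0,1)→(s0,2,+1)
state=s0 head=7 tape=_22__22[_]_   (s0,_)→(s2,2,+1)
state=s2 head=8 tape=_22__222[_]
Cell 1 holds 2 when M halts.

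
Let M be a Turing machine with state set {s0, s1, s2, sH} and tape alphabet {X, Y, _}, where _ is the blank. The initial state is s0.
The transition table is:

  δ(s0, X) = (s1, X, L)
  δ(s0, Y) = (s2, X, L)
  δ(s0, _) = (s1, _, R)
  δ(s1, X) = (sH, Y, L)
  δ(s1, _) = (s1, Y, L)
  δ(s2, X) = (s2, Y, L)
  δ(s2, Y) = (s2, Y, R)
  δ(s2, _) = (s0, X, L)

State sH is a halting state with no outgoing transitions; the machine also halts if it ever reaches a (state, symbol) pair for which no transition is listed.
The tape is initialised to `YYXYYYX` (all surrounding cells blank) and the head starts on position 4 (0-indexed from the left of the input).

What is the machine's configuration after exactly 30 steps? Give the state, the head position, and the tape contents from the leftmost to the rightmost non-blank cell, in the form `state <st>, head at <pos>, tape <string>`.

state s2, head at 8, tape YYXYYYYYXX

s0 | YYXY[Y]YX___   read Y → write X, move L, go to s2
s2 | YYX[Y]XYX___   read Y → write Y, move R, go to s2
s2 | YYXY[X]YX___   read X → write Y, move L, go to s2
s2 | YYX[Y]YYX___   read Y → write Y, move R, go to s2
s2 | YYXY[Y]YX___   read Y → write Y, move R, go to s2
s2 | YYXYY[Y]X___   read Y → write Y, move R, go to s2
s2 | YYXYYY[X]___   read X → write Y, move L, go to s2
s2 | YYXYY[Y]Y___   read Y → write Y, move R, go to s2
s2 | YYXYYY[Y]___   read Y → write Y, move R, go to s2
s2 | YYXYYYY[_]__   read _ → write X, move L, go to s0
s0 | YYXYYY[Y]X__   read Y → write X, move L, go to s2
s2 | YYXYY[Y]XX__   read Y → write Y, move R, go to s2
s2 | YYXYYY[X]X__   read X → write Y, move L, go to s2
s2 | YYXYY[Y]YX__   read Y → write Y, move R, go to s2
s2 | YYXYYY[Y]X__   read Y → write Y, move R, go to s2
s2 | YYXYYYY[X]__   read X → write Y, move L, go to s2
s2 | YYXYYY[Y]Y__   read Y → write Y, move R, go to s2
s2 | YYXYYYY[Y]__   read Y → write Y, move R, go to s2
s2 | YYXYYYYY[_]_   read _ → write X, move L, go to s0
s0 | YYXYYYY[Y]X_   read Y → write X, move L, go to s2
s2 | YYXYYY[Y]XX_   read Y → write Y, move R, go to s2
s2 | YYXYYYY[X]X_   read X → write Y, move L, go to s2
s2 | YYXYYY[Y]YX_   read Y → write Y, move R, go to s2
s2 | YYXYYYY[Y]X_   read Y → write Y, move R, go to s2
s2 | YYXYYYYY[X]_   read X → write Y, move L, go to s2
s2 | YYXYYYY[Y]Y_   read Y → write Y, move R, go to s2
s2 | YYXYYYYY[Y]_   read Y → write Y, move R, go to s2
s2 | YYXYYYYYY[_]   read _ → write X, move L, go to s0
s0 | YYXYYYYY[Y]X   read Y → write X, move L, go to s2
s2 | YYXYYYY[Y]XX   read Y → write Y, move R, go to s2
s2 | YYXYYYYY[X]X
After 30 steps: state s2, head at 8, tape YYXYYYYYXX.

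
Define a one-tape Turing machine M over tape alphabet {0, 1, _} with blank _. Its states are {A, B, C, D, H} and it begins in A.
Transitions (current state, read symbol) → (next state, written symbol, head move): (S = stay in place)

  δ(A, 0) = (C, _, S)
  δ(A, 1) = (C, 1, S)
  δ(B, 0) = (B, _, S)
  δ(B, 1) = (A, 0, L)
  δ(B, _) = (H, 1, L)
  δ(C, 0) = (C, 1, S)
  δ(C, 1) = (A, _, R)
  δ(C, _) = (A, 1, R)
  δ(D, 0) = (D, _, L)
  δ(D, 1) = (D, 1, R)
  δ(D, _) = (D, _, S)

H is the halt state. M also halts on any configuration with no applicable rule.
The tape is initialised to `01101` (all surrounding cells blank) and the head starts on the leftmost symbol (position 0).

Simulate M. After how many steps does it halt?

A | [0]1101_   read 0 → write _, move S, go to C
C | [_]1101_   read _ → write 1, move R, go to A
A | 1[1]101_   read 1 → write 1, move S, go to C
C | 1[1]101_   read 1 → write _, move R, go to A
A | 1_[1]01_   read 1 → write 1, move S, go to C
C | 1_[1]01_   read 1 → write _, move R, go to A
A | 1__[0]1_   read 0 → write _, move S, go to C
C | 1__[_]1_   read _ → write 1, move R, go to A
A | 1__1[1]_   read 1 → write 1, move S, go to C
C | 1__1[1]_   read 1 → write _, move R, go to A
A | 1__1_[_]
M halts after 10 transitions.

10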